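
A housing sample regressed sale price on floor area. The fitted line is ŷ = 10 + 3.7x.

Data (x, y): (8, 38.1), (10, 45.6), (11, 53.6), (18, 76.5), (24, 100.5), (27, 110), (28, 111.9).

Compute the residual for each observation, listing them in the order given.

x=8: ŷ = 10 + 3.7·8 = 39.6; e = 38.1 − 39.6 = -1.5
x=10: ŷ = 10 + 3.7·10 = 47; e = 45.6 − 47 = -1.4
x=11: ŷ = 10 + 3.7·11 = 50.7; e = 53.6 − 50.7 = 2.9
x=18: ŷ = 10 + 3.7·18 = 76.6; e = 76.5 − 76.6 = -0.1
x=24: ŷ = 10 + 3.7·24 = 98.8; e = 100.5 − 98.8 = 1.7
x=27: ŷ = 10 + 3.7·27 = 109.9; e = 110 − 109.9 = 0.1
x=28: ŷ = 10 + 3.7·28 = 113.6; e = 111.9 − 113.6 = -1.7

-1.5, -1.4, 2.9, -0.1, 1.7, 0.1, -1.7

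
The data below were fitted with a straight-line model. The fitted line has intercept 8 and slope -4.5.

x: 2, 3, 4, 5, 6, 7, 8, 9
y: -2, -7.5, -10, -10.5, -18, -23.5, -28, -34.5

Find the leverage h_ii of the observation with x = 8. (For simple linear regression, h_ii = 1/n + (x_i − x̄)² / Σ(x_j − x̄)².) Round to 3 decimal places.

x̄ = (2 + 3 + 4 + 5 + 6 + 7 + 8 + 9)/8 = 5.5
Σ(x − x̄)² = 12.25 + 6.25 + 2.25 + 0.25 + 0.25 + 2.25 + 6.25 + 12.25 = 42
h = 1/8 + (2.5)²/42 = 0.125 + 0.14881 = 0.274

h = 0.274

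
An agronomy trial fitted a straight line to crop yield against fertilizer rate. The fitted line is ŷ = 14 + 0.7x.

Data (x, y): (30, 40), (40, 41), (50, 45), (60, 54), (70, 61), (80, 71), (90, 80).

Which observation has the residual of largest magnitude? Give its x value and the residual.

x = 30, e = 5

x=30: ŷ = 14 + 0.7·30 = 35; e = 40 − 35 = 5
x=40: ŷ = 14 + 0.7·40 = 42; e = 41 − 42 = -1
x=50: ŷ = 14 + 0.7·50 = 49; e = 45 − 49 = -4
x=60: ŷ = 14 + 0.7·60 = 56; e = 54 − 56 = -2
x=70: ŷ = 14 + 0.7·70 = 63; e = 61 − 63 = -2
x=80: ŷ = 14 + 0.7·80 = 70; e = 71 − 70 = 1
x=90: ŷ = 14 + 0.7·90 = 77; e = 80 − 77 = 3
Largest |e| is 5 at x = 30, residual 5.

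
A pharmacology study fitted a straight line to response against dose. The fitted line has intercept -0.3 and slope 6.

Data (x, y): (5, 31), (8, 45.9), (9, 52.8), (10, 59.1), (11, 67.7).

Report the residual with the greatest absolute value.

x=5: ŷ = -0.3 + 6·5 = 29.7; e = 31 − 29.7 = 1.3
x=8: ŷ = -0.3 + 6·8 = 47.7; e = 45.9 − 47.7 = -1.8
x=9: ŷ = -0.3 + 6·9 = 53.7; e = 52.8 − 53.7 = -0.9
x=10: ŷ = -0.3 + 6·10 = 59.7; e = 59.1 − 59.7 = -0.6
x=11: ŷ = -0.3 + 6·11 = 65.7; e = 67.7 − 65.7 = 2
Largest |e| is 2 at x = 11, residual 2.

e = 2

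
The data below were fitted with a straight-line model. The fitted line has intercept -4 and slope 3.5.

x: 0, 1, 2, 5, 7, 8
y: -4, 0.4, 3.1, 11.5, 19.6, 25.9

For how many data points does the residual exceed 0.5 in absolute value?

x=0: ŷ = -4 + 3.5·0 = -4; r = -4 − (-4) = 0
x=1: ŷ = -4 + 3.5·1 = -0.5; r = 0.4 − (-0.5) = 0.9
x=2: ŷ = -4 + 3.5·2 = 3; r = 3.1 − 3 = 0.1
x=5: ŷ = -4 + 3.5·5 = 13.5; r = 11.5 − 13.5 = -2
x=7: ŷ = -4 + 3.5·7 = 20.5; r = 19.6 − 20.5 = -0.9
x=8: ŷ = -4 + 3.5·8 = 24; r = 25.9 − 24 = 1.9
|r| > 0.5: x=1 (|r|=0.9), x=5 (|r|=2), x=7 (|r|=0.9), x=8 (|r|=1.9) → 4

4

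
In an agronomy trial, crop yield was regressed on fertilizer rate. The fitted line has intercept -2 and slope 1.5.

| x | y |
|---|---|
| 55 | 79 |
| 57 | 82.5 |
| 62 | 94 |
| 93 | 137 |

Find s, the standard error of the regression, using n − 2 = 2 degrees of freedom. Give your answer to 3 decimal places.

x=55: ŷ = -2 + 1.5·55 = 80.5; r = 79 − 80.5 = -1.5
x=57: ŷ = -2 + 1.5·57 = 83.5; r = 82.5 − 83.5 = -1
x=62: ŷ = -2 + 1.5·62 = 91; r = 94 − 91 = 3
x=93: ŷ = -2 + 1.5·93 = 137.5; r = 137 − 137.5 = -0.5
SSE = 2.25 + 1 + 9 + 0.25 = 12.5
s = √(12.5/2) = √6.25 ≈ 2.500

s = 2.500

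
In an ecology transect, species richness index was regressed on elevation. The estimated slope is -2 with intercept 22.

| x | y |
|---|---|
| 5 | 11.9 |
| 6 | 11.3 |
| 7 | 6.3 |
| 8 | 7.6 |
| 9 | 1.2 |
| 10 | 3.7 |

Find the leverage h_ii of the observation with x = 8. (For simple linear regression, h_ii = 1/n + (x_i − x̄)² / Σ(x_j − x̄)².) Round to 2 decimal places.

h = 0.18

x̄ = (5 + 6 + 7 + 8 + 9 + 10)/6 = 7.5
Σ(x − x̄)² = 6.25 + 2.25 + 0.25 + 0.25 + 2.25 + 6.25 = 17.5
h = 1/6 + (0.5)²/17.5 = 0.166667 + 0.0142857 = 0.18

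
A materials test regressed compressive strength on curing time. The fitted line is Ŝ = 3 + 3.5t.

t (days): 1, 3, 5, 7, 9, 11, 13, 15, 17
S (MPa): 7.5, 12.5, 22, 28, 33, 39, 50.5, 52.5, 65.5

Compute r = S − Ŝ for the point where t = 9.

Ŝ = 3 + 3.5·9 = 34.5
r = 33 − 34.5 = -1.5

r = -1.5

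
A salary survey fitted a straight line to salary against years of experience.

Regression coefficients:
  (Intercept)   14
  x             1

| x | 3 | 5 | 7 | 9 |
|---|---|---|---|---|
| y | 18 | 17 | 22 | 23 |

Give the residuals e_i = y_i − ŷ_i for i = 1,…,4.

1, -2, 1, 0

x=3: ŷ = 14 + 3 = 17; e = 18 − 17 = 1
x=5: ŷ = 14 + 5 = 19; e = 17 − 19 = -2
x=7: ŷ = 14 + 7 = 21; e = 22 − 21 = 1
x=9: ŷ = 14 + 9 = 23; e = 23 − 23 = 0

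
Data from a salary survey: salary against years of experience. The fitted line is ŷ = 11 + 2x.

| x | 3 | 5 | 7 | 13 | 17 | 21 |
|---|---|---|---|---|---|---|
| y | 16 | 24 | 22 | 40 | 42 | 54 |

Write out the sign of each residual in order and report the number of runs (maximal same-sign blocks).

6 runs

x=3: ŷ = 11 + 2·3 = 17; e = 16 − 17 = -1
x=5: ŷ = 11 + 2·5 = 21; e = 24 − 21 = 3
x=7: ŷ = 11 + 2·7 = 25; e = 22 − 25 = -3
x=13: ŷ = 11 + 2·13 = 37; e = 40 − 37 = 3
x=17: ŷ = 11 + 2·17 = 45; e = 42 − 45 = -3
x=21: ŷ = 11 + 2·21 = 53; e = 54 − 53 = 1
Signs: − + − + − +
Runs: −×1, +×1, −×1, +×1, −×1, +×1 → 6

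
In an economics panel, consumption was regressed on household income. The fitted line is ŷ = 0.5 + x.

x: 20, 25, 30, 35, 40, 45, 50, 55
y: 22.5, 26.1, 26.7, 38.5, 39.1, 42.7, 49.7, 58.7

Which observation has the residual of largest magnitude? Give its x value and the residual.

x = 30, e = -3.8

x=20: ŷ = 0.5 + 20 = 20.5; e = 22.5 − 20.5 = 2
x=25: ŷ = 0.5 + 25 = 25.5; e = 26.1 − 25.5 = 0.6
x=30: ŷ = 0.5 + 30 = 30.5; e = 26.7 − 30.5 = -3.8
x=35: ŷ = 0.5 + 35 = 35.5; e = 38.5 − 35.5 = 3
x=40: ŷ = 0.5 + 40 = 40.5; e = 39.1 − 40.5 = -1.4
x=45: ŷ = 0.5 + 45 = 45.5; e = 42.7 − 45.5 = -2.8
x=50: ŷ = 0.5 + 50 = 50.5; e = 49.7 − 50.5 = -0.8
x=55: ŷ = 0.5 + 55 = 55.5; e = 58.7 − 55.5 = 3.2
Largest |e| is 3.8 at x = 30, residual -3.8.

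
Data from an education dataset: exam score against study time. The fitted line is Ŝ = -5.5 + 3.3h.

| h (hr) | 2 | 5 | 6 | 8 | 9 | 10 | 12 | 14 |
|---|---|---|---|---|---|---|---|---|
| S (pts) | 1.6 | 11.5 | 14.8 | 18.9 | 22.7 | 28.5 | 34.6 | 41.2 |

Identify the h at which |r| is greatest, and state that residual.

h = 8, r = -2

h=2: Ŝ = -5.5 + 3.3·2 = 1.1; r = 1.6 − 1.1 = 0.5
h=5: Ŝ = -5.5 + 3.3·5 = 11; r = 11.5 − 11 = 0.5
h=6: Ŝ = -5.5 + 3.3·6 = 14.3; r = 14.8 − 14.3 = 0.5
h=8: Ŝ = -5.5 + 3.3·8 = 20.9; r = 18.9 − 20.9 = -2
h=9: Ŝ = -5.5 + 3.3·9 = 24.2; r = 22.7 − 24.2 = -1.5
h=10: Ŝ = -5.5 + 3.3·10 = 27.5; r = 28.5 − 27.5 = 1
h=12: Ŝ = -5.5 + 3.3·12 = 34.1; r = 34.6 − 34.1 = 0.5
h=14: Ŝ = -5.5 + 3.3·14 = 40.7; r = 41.2 − 40.7 = 0.5
Largest |r| is 2 at h = 8, residual -2.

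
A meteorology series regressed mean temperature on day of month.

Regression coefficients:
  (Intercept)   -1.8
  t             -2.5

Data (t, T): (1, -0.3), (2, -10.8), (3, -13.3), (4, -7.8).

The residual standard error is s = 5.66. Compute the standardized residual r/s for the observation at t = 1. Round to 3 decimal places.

0.707

ŷ = -1.8 − 2.5·1 = -4.3
r = -0.3 − (-4.3) = 4
r/s = 4 / 5.66 = 0.707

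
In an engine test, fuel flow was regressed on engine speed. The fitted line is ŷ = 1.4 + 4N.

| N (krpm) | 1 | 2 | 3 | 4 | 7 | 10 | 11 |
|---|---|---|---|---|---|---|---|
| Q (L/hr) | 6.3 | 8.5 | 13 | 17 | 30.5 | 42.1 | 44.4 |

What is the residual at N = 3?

r = -0.4

ŷ = 1.4 + 4·3 = 13.4
r = 13 − 13.4 = -0.4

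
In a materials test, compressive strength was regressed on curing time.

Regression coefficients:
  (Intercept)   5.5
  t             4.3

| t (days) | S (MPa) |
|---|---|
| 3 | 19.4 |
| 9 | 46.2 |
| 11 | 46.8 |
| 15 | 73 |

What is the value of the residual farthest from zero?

t=3: Ŝ = 5.5 + 4.3·3 = 18.4; r = 19.4 − 18.4 = 1
t=9: Ŝ = 5.5 + 4.3·9 = 44.2; r = 46.2 − 44.2 = 2
t=11: Ŝ = 5.5 + 4.3·11 = 52.8; r = 46.8 − 52.8 = -6
t=15: Ŝ = 5.5 + 4.3·15 = 70; r = 73 − 70 = 3
Largest |r| is 6 at t = 11, residual -6.

r = -6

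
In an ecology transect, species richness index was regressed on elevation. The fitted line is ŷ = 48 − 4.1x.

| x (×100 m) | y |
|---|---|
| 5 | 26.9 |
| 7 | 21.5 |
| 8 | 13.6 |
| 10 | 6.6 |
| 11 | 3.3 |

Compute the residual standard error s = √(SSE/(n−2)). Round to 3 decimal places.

s = 1.641

x=5: ŷ = 48 − 4.1·5 = 27.5; e = 26.9 − 27.5 = -0.6
x=7: ŷ = 48 − 4.1·7 = 19.3; e = 21.5 − 19.3 = 2.2
x=8: ŷ = 48 − 4.1·8 = 15.2; e = 13.6 − 15.2 = -1.6
x=10: ŷ = 48 − 4.1·10 = 7; e = 6.6 − 7 = -0.4
x=11: ŷ = 48 − 4.1·11 = 2.9; e = 3.3 − 2.9 = 0.4
SSE = 0.36 + 4.84 + 2.56 + 0.16 + 0.16 = 8.08
s = √(8.08/3) = √2.69333 ≈ 1.641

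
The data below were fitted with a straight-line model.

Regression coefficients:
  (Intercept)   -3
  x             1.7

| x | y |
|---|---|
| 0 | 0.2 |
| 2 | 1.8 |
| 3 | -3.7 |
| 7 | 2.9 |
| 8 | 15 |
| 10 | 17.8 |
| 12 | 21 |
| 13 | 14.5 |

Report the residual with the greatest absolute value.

x=0: ŷ = -3 + 1.7·0 = -3; r = 0.2 − (-3) = 3.2
x=2: ŷ = -3 + 1.7·2 = 0.4; r = 1.8 − 0.4 = 1.4
x=3: ŷ = -3 + 1.7·3 = 2.1; r = -3.7 − 2.1 = -5.8
x=7: ŷ = -3 + 1.7·7 = 8.9; r = 2.9 − 8.9 = -6
x=8: ŷ = -3 + 1.7·8 = 10.6; r = 15 − 10.6 = 4.4
x=10: ŷ = -3 + 1.7·10 = 14; r = 17.8 − 14 = 3.8
x=12: ŷ = -3 + 1.7·12 = 17.4; r = 21 − 17.4 = 3.6
x=13: ŷ = -3 + 1.7·13 = 19.1; r = 14.5 − 19.1 = -4.6
Largest |r| is 6 at x = 7, residual -6.

r = -6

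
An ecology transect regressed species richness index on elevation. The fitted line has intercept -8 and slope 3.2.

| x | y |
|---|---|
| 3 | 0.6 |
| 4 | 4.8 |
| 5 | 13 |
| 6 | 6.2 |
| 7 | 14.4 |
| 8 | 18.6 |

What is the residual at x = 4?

e = 0

ŷ = -8 + 3.2·4 = 4.8
e = 4.8 − 4.8 = 0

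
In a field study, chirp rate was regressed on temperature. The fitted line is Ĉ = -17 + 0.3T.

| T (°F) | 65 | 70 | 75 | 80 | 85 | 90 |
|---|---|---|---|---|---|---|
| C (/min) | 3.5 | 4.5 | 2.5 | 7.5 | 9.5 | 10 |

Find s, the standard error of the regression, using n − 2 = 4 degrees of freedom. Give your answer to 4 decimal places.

s = 1.6956

T=65: Ĉ = -17 + 0.3·65 = 2.5; e = 3.5 − 2.5 = 1
T=70: Ĉ = -17 + 0.3·70 = 4; e = 4.5 − 4 = 0.5
T=75: Ĉ = -17 + 0.3·75 = 5.5; e = 2.5 − 5.5 = -3
T=80: Ĉ = -17 + 0.3·80 = 7; e = 7.5 − 7 = 0.5
T=85: Ĉ = -17 + 0.3·85 = 8.5; e = 9.5 − 8.5 = 1
T=90: Ĉ = -17 + 0.3·90 = 10; e = 10 − 10 = 0
SSE = 1 + 0.25 + 9 + 0.25 + 1 + 0 = 11.5
s = √(11.5/4) = √2.875 ≈ 1.6956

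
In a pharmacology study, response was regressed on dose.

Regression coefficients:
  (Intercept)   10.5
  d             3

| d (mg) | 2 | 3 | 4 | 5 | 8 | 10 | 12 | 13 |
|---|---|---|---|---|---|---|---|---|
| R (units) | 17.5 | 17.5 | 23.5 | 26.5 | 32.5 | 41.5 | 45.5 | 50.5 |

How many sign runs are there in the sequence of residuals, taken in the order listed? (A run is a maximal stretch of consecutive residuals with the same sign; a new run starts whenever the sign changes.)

d=2: R̂ = 10.5 + 3·2 = 16.5; e = 17.5 − 16.5 = 1
d=3: R̂ = 10.5 + 3·3 = 19.5; e = 17.5 − 19.5 = -2
d=4: R̂ = 10.5 + 3·4 = 22.5; e = 23.5 − 22.5 = 1
d=5: R̂ = 10.5 + 3·5 = 25.5; e = 26.5 − 25.5 = 1
d=8: R̂ = 10.5 + 3·8 = 34.5; e = 32.5 − 34.5 = -2
d=10: R̂ = 10.5 + 3·10 = 40.5; e = 41.5 − 40.5 = 1
d=12: R̂ = 10.5 + 3·12 = 46.5; e = 45.5 − 46.5 = -1
d=13: R̂ = 10.5 + 3·13 = 49.5; e = 50.5 − 49.5 = 1
Signs: + − + + − + − +
Runs: +×1, −×1, +×2, −×1, +×1, −×1, +×1 → 7

7 runs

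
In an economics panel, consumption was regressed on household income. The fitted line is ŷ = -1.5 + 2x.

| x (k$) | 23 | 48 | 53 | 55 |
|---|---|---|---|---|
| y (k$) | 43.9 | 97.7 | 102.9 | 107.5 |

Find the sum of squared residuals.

SSE = 14.16

x=23: ŷ = -1.5 + 2·23 = 44.5; r = 43.9 − 44.5 = -0.6
x=48: ŷ = -1.5 + 2·48 = 94.5; r = 97.7 − 94.5 = 3.2
x=53: ŷ = -1.5 + 2·53 = 104.5; r = 102.9 − 104.5 = -1.6
x=55: ŷ = -1.5 + 2·55 = 108.5; r = 107.5 − 108.5 = -1
SSE = 0.36 + 10.24 + 2.56 + 1 = 14.16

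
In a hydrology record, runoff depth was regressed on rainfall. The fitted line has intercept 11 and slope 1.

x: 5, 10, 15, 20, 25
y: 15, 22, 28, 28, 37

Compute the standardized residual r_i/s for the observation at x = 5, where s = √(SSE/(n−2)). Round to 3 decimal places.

x=5: ŷ = 11 + 5 = 16; r = 15 − 16 = -1
x=10: ŷ = 11 + 10 = 21; r = 22 − 21 = 1
x=15: ŷ = 11 + 15 = 26; r = 28 − 26 = 2
x=20: ŷ = 11 + 20 = 31; r = 28 − 31 = -3
x=25: ŷ = 11 + 25 = 36; r = 37 − 36 = 1
SSE = 1 + 1 + 4 + 9 + 1 = 16
s = √(16/3) = 2.3094
r/s = -1 / 2.3094 = -0.433

-0.433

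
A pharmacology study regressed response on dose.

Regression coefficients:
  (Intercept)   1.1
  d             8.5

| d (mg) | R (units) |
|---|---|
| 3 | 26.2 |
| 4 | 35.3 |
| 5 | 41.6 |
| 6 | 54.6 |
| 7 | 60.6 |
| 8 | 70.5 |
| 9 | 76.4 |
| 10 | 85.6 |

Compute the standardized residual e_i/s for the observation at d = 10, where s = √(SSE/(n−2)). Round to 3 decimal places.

-0.326

d=3: ŷ = 1.1 + 8.5·3 = 26.6; e = 26.2 − 26.6 = -0.4
d=4: ŷ = 1.1 + 8.5·4 = 35.1; e = 35.3 − 35.1 = 0.2
d=5: ŷ = 1.1 + 8.5·5 = 43.6; e = 41.6 − 43.6 = -2
d=6: ŷ = 1.1 + 8.5·6 = 52.1; e = 54.6 − 52.1 = 2.5
d=7: ŷ = 1.1 + 8.5·7 = 60.6; e = 60.6 − 60.6 = 0
d=8: ŷ = 1.1 + 8.5·8 = 69.1; e = 70.5 − 69.1 = 1.4
d=9: ŷ = 1.1 + 8.5·9 = 77.6; e = 76.4 − 77.6 = -1.2
d=10: ŷ = 1.1 + 8.5·10 = 86.1; e = 85.6 − 86.1 = -0.5
SSE = 0.16 + 0.04 + 4 + 6.25 + 0 + 1.96 + 1.44 + 0.25 = 14.1
s = √(14.1/6) = 1.53297
e/s = -0.5 / 1.53297 = -0.326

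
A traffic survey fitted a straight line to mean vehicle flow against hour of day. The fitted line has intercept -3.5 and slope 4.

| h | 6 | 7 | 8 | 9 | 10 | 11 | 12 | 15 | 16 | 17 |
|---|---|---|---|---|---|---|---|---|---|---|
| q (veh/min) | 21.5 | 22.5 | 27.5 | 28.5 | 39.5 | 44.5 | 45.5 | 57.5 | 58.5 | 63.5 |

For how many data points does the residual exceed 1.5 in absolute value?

5

h=6: q̂ = -3.5 + 4·6 = 20.5; e = 21.5 − 20.5 = 1
h=7: q̂ = -3.5 + 4·7 = 24.5; e = 22.5 − 24.5 = -2
h=8: q̂ = -3.5 + 4·8 = 28.5; e = 27.5 − 28.5 = -1
h=9: q̂ = -3.5 + 4·9 = 32.5; e = 28.5 − 32.5 = -4
h=10: q̂ = -3.5 + 4·10 = 36.5; e = 39.5 − 36.5 = 3
h=11: q̂ = -3.5 + 4·11 = 40.5; e = 44.5 − 40.5 = 4
h=12: q̂ = -3.5 + 4·12 = 44.5; e = 45.5 − 44.5 = 1
h=15: q̂ = -3.5 + 4·15 = 56.5; e = 57.5 − 56.5 = 1
h=16: q̂ = -3.5 + 4·16 = 60.5; e = 58.5 − 60.5 = -2
h=17: q̂ = -3.5 + 4·17 = 64.5; e = 63.5 − 64.5 = -1
|e| > 1.5: h=7 (|e|=2), h=9 (|e|=4), h=10 (|e|=3), h=11 (|e|=4), h=16 (|e|=2) → 5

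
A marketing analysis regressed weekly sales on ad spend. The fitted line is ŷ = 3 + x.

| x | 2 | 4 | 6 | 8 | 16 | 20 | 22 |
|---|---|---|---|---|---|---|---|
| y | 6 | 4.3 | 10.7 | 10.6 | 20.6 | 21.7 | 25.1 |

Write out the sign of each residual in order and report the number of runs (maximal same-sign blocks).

7 runs

x=2: ŷ = 3 + 2 = 5; r = 6 − 5 = 1
x=4: ŷ = 3 + 4 = 7; r = 4.3 − 7 = -2.7
x=6: ŷ = 3 + 6 = 9; r = 10.7 − 9 = 1.7
x=8: ŷ = 3 + 8 = 11; r = 10.6 − 11 = -0.4
x=16: ŷ = 3 + 16 = 19; r = 20.6 − 19 = 1.6
x=20: ŷ = 3 + 20 = 23; r = 21.7 − 23 = -1.3
x=22: ŷ = 3 + 22 = 25; r = 25.1 − 25 = 0.1
Signs: + − + − + − +
Runs: +×1, −×1, +×1, −×1, +×1, −×1, +×1 → 7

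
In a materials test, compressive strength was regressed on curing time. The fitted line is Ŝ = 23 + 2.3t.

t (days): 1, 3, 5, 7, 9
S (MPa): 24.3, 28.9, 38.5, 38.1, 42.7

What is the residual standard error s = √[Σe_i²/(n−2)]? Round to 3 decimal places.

t=1: Ŝ = 23 + 2.3·1 = 25.3; e = 24.3 − 25.3 = -1
t=3: Ŝ = 23 + 2.3·3 = 29.9; e = 28.9 − 29.9 = -1
t=5: Ŝ = 23 + 2.3·5 = 34.5; e = 38.5 − 34.5 = 4
t=7: Ŝ = 23 + 2.3·7 = 39.1; e = 38.1 − 39.1 = -1
t=9: Ŝ = 23 + 2.3·9 = 43.7; e = 42.7 − 43.7 = -1
SSE = 1 + 1 + 16 + 1 + 1 = 20
s = √(20/3) = √6.66667 ≈ 2.582

s = 2.582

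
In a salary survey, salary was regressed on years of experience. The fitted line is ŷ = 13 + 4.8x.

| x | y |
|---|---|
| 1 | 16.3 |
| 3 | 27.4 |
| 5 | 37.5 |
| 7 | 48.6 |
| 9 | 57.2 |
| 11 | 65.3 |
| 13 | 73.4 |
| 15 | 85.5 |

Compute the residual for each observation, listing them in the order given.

-1.5, 0, 0.5, 2, 1, -0.5, -2, 0.5

x=1: ŷ = 13 + 4.8·1 = 17.8; e = 16.3 − 17.8 = -1.5
x=3: ŷ = 13 + 4.8·3 = 27.4; e = 27.4 − 27.4 = 0
x=5: ŷ = 13 + 4.8·5 = 37; e = 37.5 − 37 = 0.5
x=7: ŷ = 13 + 4.8·7 = 46.6; e = 48.6 − 46.6 = 2
x=9: ŷ = 13 + 4.8·9 = 56.2; e = 57.2 − 56.2 = 1
x=11: ŷ = 13 + 4.8·11 = 65.8; e = 65.3 − 65.8 = -0.5
x=13: ŷ = 13 + 4.8·13 = 75.4; e = 73.4 − 75.4 = -2
x=15: ŷ = 13 + 4.8·15 = 85; e = 85.5 − 85 = 0.5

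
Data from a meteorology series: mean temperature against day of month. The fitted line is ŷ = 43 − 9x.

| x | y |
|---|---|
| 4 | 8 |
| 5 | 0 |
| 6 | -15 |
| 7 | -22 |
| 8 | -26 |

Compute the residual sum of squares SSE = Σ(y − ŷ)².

SSE = 34

x=4: ŷ = 43 − 9·4 = 7; e = 8 − 7 = 1
x=5: ŷ = 43 − 9·5 = -2; e = 0 − (-2) = 2
x=6: ŷ = 43 − 9·6 = -11; e = -15 − (-11) = -4
x=7: ŷ = 43 − 9·7 = -20; e = -22 − (-20) = -2
x=8: ŷ = 43 − 9·8 = -29; e = -26 − (-29) = 3
SSE = 1 + 4 + 16 + 4 + 9 = 34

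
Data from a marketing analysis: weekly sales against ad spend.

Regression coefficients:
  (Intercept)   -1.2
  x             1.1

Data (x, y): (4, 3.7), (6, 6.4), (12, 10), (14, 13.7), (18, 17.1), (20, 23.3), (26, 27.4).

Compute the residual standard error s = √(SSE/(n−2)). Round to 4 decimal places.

x=4: ŷ = -1.2 + 1.1·4 = 3.2; r = 3.7 − 3.2 = 0.5
x=6: ŷ = -1.2 + 1.1·6 = 5.4; r = 6.4 − 5.4 = 1
x=12: ŷ = -1.2 + 1.1·12 = 12; r = 10 − 12 = -2
x=14: ŷ = -1.2 + 1.1·14 = 14.2; r = 13.7 − 14.2 = -0.5
x=18: ŷ = -1.2 + 1.1·18 = 18.6; r = 17.1 − 18.6 = -1.5
x=20: ŷ = -1.2 + 1.1·20 = 20.8; r = 23.3 − 20.8 = 2.5
x=26: ŷ = -1.2 + 1.1·26 = 27.4; r = 27.4 − 27.4 = 0
SSE = 0.25 + 1 + 4 + 0.25 + 2.25 + 6.25 + 0 = 14
s = √(14/5) = √2.8 ≈ 1.6733

s = 1.6733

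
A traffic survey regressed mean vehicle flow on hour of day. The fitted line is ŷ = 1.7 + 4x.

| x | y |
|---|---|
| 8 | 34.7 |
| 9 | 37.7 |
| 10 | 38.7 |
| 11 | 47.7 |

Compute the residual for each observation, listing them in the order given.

1, 0, -3, 2

x=8: ŷ = 1.7 + 4·8 = 33.7; e = 34.7 − 33.7 = 1
x=9: ŷ = 1.7 + 4·9 = 37.7; e = 37.7 − 37.7 = 0
x=10: ŷ = 1.7 + 4·10 = 41.7; e = 38.7 − 41.7 = -3
x=11: ŷ = 1.7 + 4·11 = 45.7; e = 47.7 − 45.7 = 2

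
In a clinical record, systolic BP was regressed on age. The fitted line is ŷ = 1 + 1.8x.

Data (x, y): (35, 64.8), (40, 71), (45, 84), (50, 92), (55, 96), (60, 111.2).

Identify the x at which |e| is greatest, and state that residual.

x = 55, e = -4

x=35: ŷ = 1 + 1.8·35 = 64; e = 64.8 − 64 = 0.8
x=40: ŷ = 1 + 1.8·40 = 73; e = 71 − 73 = -2
x=45: ŷ = 1 + 1.8·45 = 82; e = 84 − 82 = 2
x=50: ŷ = 1 + 1.8·50 = 91; e = 92 − 91 = 1
x=55: ŷ = 1 + 1.8·55 = 100; e = 96 − 100 = -4
x=60: ŷ = 1 + 1.8·60 = 109; e = 111.2 − 109 = 2.2
Largest |e| is 4 at x = 55, residual -4.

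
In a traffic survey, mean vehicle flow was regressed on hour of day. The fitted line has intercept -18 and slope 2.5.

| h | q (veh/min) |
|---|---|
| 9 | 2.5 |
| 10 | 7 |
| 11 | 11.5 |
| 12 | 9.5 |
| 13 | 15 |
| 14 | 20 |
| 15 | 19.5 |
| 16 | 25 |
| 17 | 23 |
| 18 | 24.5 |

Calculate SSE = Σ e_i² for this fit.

h=9: ŷ = -18 + 2.5·9 = 4.5; e = 2.5 − 4.5 = -2
h=10: ŷ = -18 + 2.5·10 = 7; e = 7 − 7 = 0
h=11: ŷ = -18 + 2.5·11 = 9.5; e = 11.5 − 9.5 = 2
h=12: ŷ = -18 + 2.5·12 = 12; e = 9.5 − 12 = -2.5
h=13: ŷ = -18 + 2.5·13 = 14.5; e = 15 − 14.5 = 0.5
h=14: ŷ = -18 + 2.5·14 = 17; e = 20 − 17 = 3
h=15: ŷ = -18 + 2.5·15 = 19.5; e = 19.5 − 19.5 = 0
h=16: ŷ = -18 + 2.5·16 = 22; e = 25 − 22 = 3
h=17: ŷ = -18 + 2.5·17 = 24.5; e = 23 − 24.5 = -1.5
h=18: ŷ = -18 + 2.5·18 = 27; e = 24.5 − 27 = -2.5
SSE = 4 + 0 + 4 + 6.25 + 0.25 + 9 + 0 + 9 + 2.25 + 6.25 = 41

SSE = 41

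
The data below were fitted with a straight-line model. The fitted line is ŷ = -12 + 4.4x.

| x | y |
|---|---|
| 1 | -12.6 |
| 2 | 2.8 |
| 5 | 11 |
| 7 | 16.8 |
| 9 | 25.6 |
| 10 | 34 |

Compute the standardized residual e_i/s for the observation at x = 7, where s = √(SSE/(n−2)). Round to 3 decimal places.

x=1: ŷ = -12 + 4.4·1 = -7.6; e = -12.6 − (-7.6) = -5
x=2: ŷ = -12 + 4.4·2 = -3.2; e = 2.8 − (-3.2) = 6
x=5: ŷ = -12 + 4.4·5 = 10; e = 11 − 10 = 1
x=7: ŷ = -12 + 4.4·7 = 18.8; e = 16.8 − 18.8 = -2
x=9: ŷ = -12 + 4.4·9 = 27.6; e = 25.6 − 27.6 = -2
x=10: ŷ = -12 + 4.4·10 = 32; e = 34 − 32 = 2
SSE = 25 + 36 + 1 + 4 + 4 + 4 = 74
s = √(74/4) = 4.30116
e/s = -2 / 4.30116 = -0.465

-0.465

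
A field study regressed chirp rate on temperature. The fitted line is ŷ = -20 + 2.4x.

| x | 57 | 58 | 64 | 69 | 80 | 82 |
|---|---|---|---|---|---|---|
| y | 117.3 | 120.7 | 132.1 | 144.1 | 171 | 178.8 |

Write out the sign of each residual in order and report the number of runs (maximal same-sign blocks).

3 runs

x=57: ŷ = -20 + 2.4·57 = 116.8; r = 117.3 − 116.8 = 0.5
x=58: ŷ = -20 + 2.4·58 = 119.2; r = 120.7 − 119.2 = 1.5
x=64: ŷ = -20 + 2.4·64 = 133.6; r = 132.1 − 133.6 = -1.5
x=69: ŷ = -20 + 2.4·69 = 145.6; r = 144.1 − 145.6 = -1.5
x=80: ŷ = -20 + 2.4·80 = 172; r = 171 − 172 = -1
x=82: ŷ = -20 + 2.4·82 = 176.8; r = 178.8 − 176.8 = 2
Signs: + + − − − +
Runs: +×2, −×3, +×1 → 3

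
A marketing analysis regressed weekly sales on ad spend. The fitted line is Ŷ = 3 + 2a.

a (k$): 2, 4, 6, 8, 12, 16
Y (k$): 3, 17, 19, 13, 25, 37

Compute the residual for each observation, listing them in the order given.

a=2: Ŷ = 3 + 2·2 = 7; e = 3 − 7 = -4
a=4: Ŷ = 3 + 2·4 = 11; e = 17 − 11 = 6
a=6: Ŷ = 3 + 2·6 = 15; e = 19 − 15 = 4
a=8: Ŷ = 3 + 2·8 = 19; e = 13 − 19 = -6
a=12: Ŷ = 3 + 2·12 = 27; e = 25 − 27 = -2
a=16: Ŷ = 3 + 2·16 = 35; e = 37 − 35 = 2

-4, 6, 4, -6, -2, 2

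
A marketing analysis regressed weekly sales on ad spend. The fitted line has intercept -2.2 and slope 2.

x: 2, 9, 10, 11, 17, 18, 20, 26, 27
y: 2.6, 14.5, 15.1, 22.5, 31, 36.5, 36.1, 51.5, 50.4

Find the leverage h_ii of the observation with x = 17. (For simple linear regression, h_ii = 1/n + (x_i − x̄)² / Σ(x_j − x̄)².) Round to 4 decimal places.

x̄ = (2 + 9 + 10 + 11 + 17 + 18 + 20 + 26 + 27)/9 = 15.5556
Σ(x − x̄)² = 183.753 + 42.9753 + 30.8642 + 20.7531 + 2.08642 + 5.97531 + 19.7531 + 109.086 + 130.975 = 546.222
h = 1/9 + (1.44444)²/546.222 = 0.111111 + 0.00381973 = 0.1149

h = 0.1149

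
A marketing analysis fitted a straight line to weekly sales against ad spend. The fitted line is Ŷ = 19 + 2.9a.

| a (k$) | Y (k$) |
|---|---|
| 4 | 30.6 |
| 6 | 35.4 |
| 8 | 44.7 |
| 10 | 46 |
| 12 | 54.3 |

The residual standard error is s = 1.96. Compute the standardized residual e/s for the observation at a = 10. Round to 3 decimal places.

-1.020

Ŷ = 19 + 2.9·10 = 48
e = 46 − 48 = -2
e/s = -2 / 1.96 = -1.020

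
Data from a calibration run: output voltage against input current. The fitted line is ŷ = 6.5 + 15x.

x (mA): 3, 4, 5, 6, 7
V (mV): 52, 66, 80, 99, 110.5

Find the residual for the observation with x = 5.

e = -1.5

ŷ = 6.5 + 15·5 = 81.5
e = 80 − 81.5 = -1.5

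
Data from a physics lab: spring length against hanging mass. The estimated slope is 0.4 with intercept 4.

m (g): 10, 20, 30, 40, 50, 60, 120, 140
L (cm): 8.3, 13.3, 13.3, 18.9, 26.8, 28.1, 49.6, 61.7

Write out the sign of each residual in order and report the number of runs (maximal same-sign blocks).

m=10: L̂ = 4 + 0.4·10 = 8; e = 8.3 − 8 = 0.3
m=20: L̂ = 4 + 0.4·20 = 12; e = 13.3 − 12 = 1.3
m=30: L̂ = 4 + 0.4·30 = 16; e = 13.3 − 16 = -2.7
m=40: L̂ = 4 + 0.4·40 = 20; e = 18.9 − 20 = -1.1
m=50: L̂ = 4 + 0.4·50 = 24; e = 26.8 − 24 = 2.8
m=60: L̂ = 4 + 0.4·60 = 28; e = 28.1 − 28 = 0.1
m=120: L̂ = 4 + 0.4·120 = 52; e = 49.6 − 52 = -2.4
m=140: L̂ = 4 + 0.4·140 = 60; e = 61.7 − 60 = 1.7
Signs: + + − − + + − +
Runs: +×2, −×2, +×2, −×1, +×1 → 5

5 runs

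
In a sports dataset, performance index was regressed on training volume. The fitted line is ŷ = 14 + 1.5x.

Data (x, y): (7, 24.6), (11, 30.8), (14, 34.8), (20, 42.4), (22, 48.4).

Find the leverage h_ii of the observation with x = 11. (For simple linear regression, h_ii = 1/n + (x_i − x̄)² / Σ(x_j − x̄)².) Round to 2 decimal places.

h = 0.29

x̄ = (7 + 11 + 14 + 20 + 22)/5 = 14.8
Σ(x − x̄)² = 60.84 + 14.44 + 0.64 + 27.04 + 51.84 = 154.8
h = 1/5 + (-3.8)²/154.8 = 0.2 + 0.0932817 = 0.29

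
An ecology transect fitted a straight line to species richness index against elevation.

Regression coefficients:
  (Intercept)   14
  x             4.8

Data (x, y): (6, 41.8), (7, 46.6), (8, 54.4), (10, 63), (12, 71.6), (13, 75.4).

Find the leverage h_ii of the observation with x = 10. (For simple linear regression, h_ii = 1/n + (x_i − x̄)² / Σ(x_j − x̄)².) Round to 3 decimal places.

h = 0.178

x̄ = (6 + 7 + 8 + 10 + 12 + 13)/6 = 9.33333
Σ(x − x̄)² = 11.1111 + 5.44444 + 1.77778 + 0.444444 + 7.11111 + 13.4444 = 39.3333
h = 1/6 + (0.666667)²/39.3333 = 0.166667 + 0.0112994 = 0.178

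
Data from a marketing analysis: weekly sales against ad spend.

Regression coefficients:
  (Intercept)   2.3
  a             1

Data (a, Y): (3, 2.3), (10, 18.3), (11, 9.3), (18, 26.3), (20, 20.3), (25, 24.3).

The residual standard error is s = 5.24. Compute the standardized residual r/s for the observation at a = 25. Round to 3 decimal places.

-0.573

ŷ = 2.3 + 25 = 27.3
r = 24.3 − 27.3 = -3
r/s = -3 / 5.24 = -0.573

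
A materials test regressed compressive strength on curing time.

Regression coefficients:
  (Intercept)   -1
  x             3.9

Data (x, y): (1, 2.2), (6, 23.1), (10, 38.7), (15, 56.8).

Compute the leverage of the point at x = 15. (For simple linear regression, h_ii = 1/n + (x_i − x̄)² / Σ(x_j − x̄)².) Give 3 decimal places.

h = 0.712

x̄ = (1 + 6 + 10 + 15)/4 = 8
Σ(x − x̄)² = 49 + 4 + 4 + 49 = 106
h = 1/4 + (7)²/106 = 0.25 + 0.462264 = 0.712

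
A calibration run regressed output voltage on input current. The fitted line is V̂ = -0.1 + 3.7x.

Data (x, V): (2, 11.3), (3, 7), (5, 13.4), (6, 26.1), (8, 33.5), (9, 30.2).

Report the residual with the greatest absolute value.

x=2: V̂ = -0.1 + 3.7·2 = 7.3; r = 11.3 − 7.3 = 4
x=3: V̂ = -0.1 + 3.7·3 = 11; r = 7 − 11 = -4
x=5: V̂ = -0.1 + 3.7·5 = 18.4; r = 13.4 − 18.4 = -5
x=6: V̂ = -0.1 + 3.7·6 = 22.1; r = 26.1 − 22.1 = 4
x=8: V̂ = -0.1 + 3.7·8 = 29.5; r = 33.5 − 29.5 = 4
x=9: V̂ = -0.1 + 3.7·9 = 33.2; r = 30.2 − 33.2 = -3
Largest |r| is 5 at x = 5, residual -5.

r = -5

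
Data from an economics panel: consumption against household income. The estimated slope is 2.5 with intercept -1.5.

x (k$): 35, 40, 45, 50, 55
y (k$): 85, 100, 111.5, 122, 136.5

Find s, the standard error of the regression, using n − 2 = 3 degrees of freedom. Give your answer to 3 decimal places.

x=35: ŷ = -1.5 + 2.5·35 = 86; r = 85 − 86 = -1
x=40: ŷ = -1.5 + 2.5·40 = 98.5; r = 100 − 98.5 = 1.5
x=45: ŷ = -1.5 + 2.5·45 = 111; r = 111.5 − 111 = 0.5
x=50: ŷ = -1.5 + 2.5·50 = 123.5; r = 122 − 123.5 = -1.5
x=55: ŷ = -1.5 + 2.5·55 = 136; r = 136.5 − 136 = 0.5
SSE = 1 + 2.25 + 0.25 + 2.25 + 0.25 = 6
s = √(6/3) = √2 ≈ 1.414

s = 1.414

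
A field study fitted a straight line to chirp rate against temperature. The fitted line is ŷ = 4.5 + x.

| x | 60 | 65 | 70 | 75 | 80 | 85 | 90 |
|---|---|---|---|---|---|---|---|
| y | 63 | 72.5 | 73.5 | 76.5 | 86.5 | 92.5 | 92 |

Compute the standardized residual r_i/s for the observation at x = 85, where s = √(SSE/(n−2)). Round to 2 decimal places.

1.05

x=60: ŷ = 4.5 + 60 = 64.5; r = 63 − 64.5 = -1.5
x=65: ŷ = 4.5 + 65 = 69.5; r = 72.5 − 69.5 = 3
x=70: ŷ = 4.5 + 70 = 74.5; r = 73.5 − 74.5 = -1
x=75: ŷ = 4.5 + 75 = 79.5; r = 76.5 − 79.5 = -3
x=80: ŷ = 4.5 + 80 = 84.5; r = 86.5 − 84.5 = 2
x=85: ŷ = 4.5 + 85 = 89.5; r = 92.5 − 89.5 = 3
x=90: ŷ = 4.5 + 90 = 94.5; r = 92 − 94.5 = -2.5
SSE = 2.25 + 9 + 1 + 9 + 4 + 9 + 6.25 = 40.5
s = √(40.5/5) = 2.84605
r/s = 3 / 2.84605 = 1.05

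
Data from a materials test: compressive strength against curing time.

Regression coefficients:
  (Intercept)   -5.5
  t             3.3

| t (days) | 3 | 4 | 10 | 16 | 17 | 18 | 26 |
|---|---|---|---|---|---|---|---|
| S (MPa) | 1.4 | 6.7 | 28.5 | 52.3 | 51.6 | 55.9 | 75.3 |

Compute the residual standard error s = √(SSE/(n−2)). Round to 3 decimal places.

s = 3.633

t=3: Ŝ = -5.5 + 3.3·3 = 4.4; r = 1.4 − 4.4 = -3
t=4: Ŝ = -5.5 + 3.3·4 = 7.7; r = 6.7 − 7.7 = -1
t=10: Ŝ = -5.5 + 3.3·10 = 27.5; r = 28.5 − 27.5 = 1
t=16: Ŝ = -5.5 + 3.3·16 = 47.3; r = 52.3 − 47.3 = 5
t=17: Ŝ = -5.5 + 3.3·17 = 50.6; r = 51.6 − 50.6 = 1
t=18: Ŝ = -5.5 + 3.3·18 = 53.9; r = 55.9 − 53.9 = 2
t=26: Ŝ = -5.5 + 3.3·26 = 80.3; r = 75.3 − 80.3 = -5
SSE = 9 + 1 + 1 + 25 + 1 + 4 + 25 = 66
s = √(66/5) = √13.2 ≈ 3.633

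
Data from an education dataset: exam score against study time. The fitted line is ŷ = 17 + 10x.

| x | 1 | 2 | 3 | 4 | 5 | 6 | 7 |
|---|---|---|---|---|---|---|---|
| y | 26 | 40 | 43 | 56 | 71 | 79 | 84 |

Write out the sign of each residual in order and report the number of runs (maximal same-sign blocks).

5 runs

x=1: ŷ = 17 + 10·1 = 27; e = 26 − 27 = -1
x=2: ŷ = 17 + 10·2 = 37; e = 40 − 37 = 3
x=3: ŷ = 17 + 10·3 = 47; e = 43 − 47 = -4
x=4: ŷ = 17 + 10·4 = 57; e = 56 − 57 = -1
x=5: ŷ = 17 + 10·5 = 67; e = 71 − 67 = 4
x=6: ŷ = 17 + 10·6 = 77; e = 79 − 77 = 2
x=7: ŷ = 17 + 10·7 = 87; e = 84 − 87 = -3
Signs: − + − − + + −
Runs: −×1, +×1, −×2, +×2, −×1 → 5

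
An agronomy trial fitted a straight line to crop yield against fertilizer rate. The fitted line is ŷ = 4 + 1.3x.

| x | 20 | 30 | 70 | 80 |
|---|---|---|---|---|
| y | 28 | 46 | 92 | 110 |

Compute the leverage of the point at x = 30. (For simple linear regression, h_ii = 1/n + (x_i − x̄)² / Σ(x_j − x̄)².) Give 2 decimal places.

x̄ = (20 + 30 + 70 + 80)/4 = 50
Σ(x − x̄)² = 900 + 400 + 400 + 900 = 2600
h = 1/4 + (-20)²/2600 = 0.25 + 0.153846 = 0.40

h = 0.40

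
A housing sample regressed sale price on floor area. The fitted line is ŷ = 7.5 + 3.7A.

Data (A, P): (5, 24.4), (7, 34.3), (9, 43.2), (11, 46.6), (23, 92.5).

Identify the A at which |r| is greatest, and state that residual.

A=5: ŷ = 7.5 + 3.7·5 = 26; r = 24.4 − 26 = -1.6
A=7: ŷ = 7.5 + 3.7·7 = 33.4; r = 34.3 − 33.4 = 0.9
A=9: ŷ = 7.5 + 3.7·9 = 40.8; r = 43.2 − 40.8 = 2.4
A=11: ŷ = 7.5 + 3.7·11 = 48.2; r = 46.6 − 48.2 = -1.6
A=23: ŷ = 7.5 + 3.7·23 = 92.6; r = 92.5 − 92.6 = -0.1
Largest |r| is 2.4 at A = 9, residual 2.4.

A = 9, r = 2.4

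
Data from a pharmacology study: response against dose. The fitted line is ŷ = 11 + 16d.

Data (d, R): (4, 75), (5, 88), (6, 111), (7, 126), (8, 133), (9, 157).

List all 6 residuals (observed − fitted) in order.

0, -3, 4, 3, -6, 2

d=4: ŷ = 11 + 16·4 = 75; e = 75 − 75 = 0
d=5: ŷ = 11 + 16·5 = 91; e = 88 − 91 = -3
d=6: ŷ = 11 + 16·6 = 107; e = 111 − 107 = 4
d=7: ŷ = 11 + 16·7 = 123; e = 126 − 123 = 3
d=8: ŷ = 11 + 16·8 = 139; e = 133 − 139 = -6
d=9: ŷ = 11 + 16·9 = 155; e = 157 − 155 = 2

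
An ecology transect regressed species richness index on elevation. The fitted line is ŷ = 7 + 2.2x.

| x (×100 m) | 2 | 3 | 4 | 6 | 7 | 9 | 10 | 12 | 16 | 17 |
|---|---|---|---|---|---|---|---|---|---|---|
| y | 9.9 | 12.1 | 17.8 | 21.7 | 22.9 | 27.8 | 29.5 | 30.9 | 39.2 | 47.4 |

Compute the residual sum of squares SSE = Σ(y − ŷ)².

SSE = 36.5

x=2: ŷ = 7 + 2.2·2 = 11.4; e = 9.9 − 11.4 = -1.5
x=3: ŷ = 7 + 2.2·3 = 13.6; e = 12.1 − 13.6 = -1.5
x=4: ŷ = 7 + 2.2·4 = 15.8; e = 17.8 − 15.8 = 2
x=6: ŷ = 7 + 2.2·6 = 20.2; e = 21.7 − 20.2 = 1.5
x=7: ŷ = 7 + 2.2·7 = 22.4; e = 22.9 − 22.4 = 0.5
x=9: ŷ = 7 + 2.2·9 = 26.8; e = 27.8 − 26.8 = 1
x=10: ŷ = 7 + 2.2·10 = 29; e = 29.5 − 29 = 0.5
x=12: ŷ = 7 + 2.2·12 = 33.4; e = 30.9 − 33.4 = -2.5
x=16: ŷ = 7 + 2.2·16 = 42.2; e = 39.2 − 42.2 = -3
x=17: ŷ = 7 + 2.2·17 = 44.4; e = 47.4 − 44.4 = 3
SSE = 2.25 + 2.25 + 4 + 2.25 + 0.25 + 1 + 0.25 + 6.25 + 9 + 9 = 36.5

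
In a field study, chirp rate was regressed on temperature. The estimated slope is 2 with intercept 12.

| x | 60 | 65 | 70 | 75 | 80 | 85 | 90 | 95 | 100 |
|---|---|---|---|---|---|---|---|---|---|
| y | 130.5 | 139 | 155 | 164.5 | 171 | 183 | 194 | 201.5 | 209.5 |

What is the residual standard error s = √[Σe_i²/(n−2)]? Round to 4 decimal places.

x=60: ŷ = 12 + 2·60 = 132; e = 130.5 − 132 = -1.5
x=65: ŷ = 12 + 2·65 = 142; e = 139 − 142 = -3
x=70: ŷ = 12 + 2·70 = 152; e = 155 − 152 = 3
x=75: ŷ = 12 + 2·75 = 162; e = 164.5 − 162 = 2.5
x=80: ŷ = 12 + 2·80 = 172; e = 171 − 172 = -1
x=85: ŷ = 12 + 2·85 = 182; e = 183 − 182 = 1
x=90: ŷ = 12 + 2·90 = 192; e = 194 − 192 = 2
x=95: ŷ = 12 + 2·95 = 202; e = 201.5 − 202 = -0.5
x=100: ŷ = 12 + 2·100 = 212; e = 209.5 − 212 = -2.5
SSE = 2.25 + 9 + 9 + 6.25 + 1 + 1 + 4 + 0.25 + 6.25 = 39
s = √(39/7) = √5.57143 ≈ 2.3604

s = 2.3604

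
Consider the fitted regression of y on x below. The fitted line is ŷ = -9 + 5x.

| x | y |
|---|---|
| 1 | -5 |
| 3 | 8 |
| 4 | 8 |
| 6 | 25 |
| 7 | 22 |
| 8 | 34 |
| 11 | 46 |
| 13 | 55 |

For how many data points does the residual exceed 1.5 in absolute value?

5

x=1: ŷ = -9 + 5·1 = -4; r = -5 − (-4) = -1
x=3: ŷ = -9 + 5·3 = 6; r = 8 − 6 = 2
x=4: ŷ = -9 + 5·4 = 11; r = 8 − 11 = -3
x=6: ŷ = -9 + 5·6 = 21; r = 25 − 21 = 4
x=7: ŷ = -9 + 5·7 = 26; r = 22 − 26 = -4
x=8: ŷ = -9 + 5·8 = 31; r = 34 − 31 = 3
x=11: ŷ = -9 + 5·11 = 46; r = 46 − 46 = 0
x=13: ŷ = -9 + 5·13 = 56; r = 55 − 56 = -1
|r| > 1.5: x=3 (|r|=2), x=4 (|r|=3), x=6 (|r|=4), x=7 (|r|=4), x=8 (|r|=3) → 5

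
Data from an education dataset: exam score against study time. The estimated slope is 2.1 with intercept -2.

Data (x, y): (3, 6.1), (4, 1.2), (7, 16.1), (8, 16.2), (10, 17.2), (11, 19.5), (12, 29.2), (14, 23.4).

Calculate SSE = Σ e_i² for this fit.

SSE = 101.6

x=3: ŷ = -2 + 2.1·3 = 4.3; e = 6.1 − 4.3 = 1.8
x=4: ŷ = -2 + 2.1·4 = 6.4; e = 1.2 − 6.4 = -5.2
x=7: ŷ = -2 + 2.1·7 = 12.7; e = 16.1 − 12.7 = 3.4
x=8: ŷ = -2 + 2.1·8 = 14.8; e = 16.2 − 14.8 = 1.4
x=10: ŷ = -2 + 2.1·10 = 19; e = 17.2 − 19 = -1.8
x=11: ŷ = -2 + 2.1·11 = 21.1; e = 19.5 − 21.1 = -1.6
x=12: ŷ = -2 + 2.1·12 = 23.2; e = 29.2 − 23.2 = 6
x=14: ŷ = -2 + 2.1·14 = 27.4; e = 23.4 − 27.4 = -4
SSE = 3.24 + 27.04 + 11.56 + 1.96 + 3.24 + 2.56 + 36 + 16 = 101.6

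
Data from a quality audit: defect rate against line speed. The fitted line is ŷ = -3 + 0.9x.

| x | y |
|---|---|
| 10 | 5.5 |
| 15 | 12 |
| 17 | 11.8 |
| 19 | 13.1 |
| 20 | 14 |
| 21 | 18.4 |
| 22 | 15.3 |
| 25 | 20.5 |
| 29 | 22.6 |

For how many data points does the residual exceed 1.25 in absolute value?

3

x=10: ŷ = -3 + 0.9·10 = 6; e = 5.5 − 6 = -0.5
x=15: ŷ = -3 + 0.9·15 = 10.5; e = 12 − 10.5 = 1.5
x=17: ŷ = -3 + 0.9·17 = 12.3; e = 11.8 − 12.3 = -0.5
x=19: ŷ = -3 + 0.9·19 = 14.1; e = 13.1 − 14.1 = -1
x=20: ŷ = -3 + 0.9·20 = 15; e = 14 − 15 = -1
x=21: ŷ = -3 + 0.9·21 = 15.9; e = 18.4 − 15.9 = 2.5
x=22: ŷ = -3 + 0.9·22 = 16.8; e = 15.3 − 16.8 = -1.5
x=25: ŷ = -3 + 0.9·25 = 19.5; e = 20.5 − 19.5 = 1
x=29: ŷ = -3 + 0.9·29 = 23.1; e = 22.6 − 23.1 = -0.5
|e| > 1.25: x=15 (|e|=1.5), x=21 (|e|=2.5), x=22 (|e|=1.5) → 3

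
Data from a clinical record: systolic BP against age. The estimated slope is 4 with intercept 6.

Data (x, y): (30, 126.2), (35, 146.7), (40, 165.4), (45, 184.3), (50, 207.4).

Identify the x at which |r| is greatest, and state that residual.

x=30: ŷ = 6 + 4·30 = 126; r = 126.2 − 126 = 0.2
x=35: ŷ = 6 + 4·35 = 146; r = 146.7 − 146 = 0.7
x=40: ŷ = 6 + 4·40 = 166; r = 165.4 − 166 = -0.6
x=45: ŷ = 6 + 4·45 = 186; r = 184.3 − 186 = -1.7
x=50: ŷ = 6 + 4·50 = 206; r = 207.4 − 206 = 1.4
Largest |r| is 1.7 at x = 45, residual -1.7.

x = 45, r = -1.7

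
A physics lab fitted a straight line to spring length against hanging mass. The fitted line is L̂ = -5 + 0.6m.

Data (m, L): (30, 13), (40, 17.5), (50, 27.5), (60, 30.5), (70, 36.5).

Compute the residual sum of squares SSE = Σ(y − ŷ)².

m=30: L̂ = -5 + 0.6·30 = 13; e = 13 − 13 = 0
m=40: L̂ = -5 + 0.6·40 = 19; e = 17.5 − 19 = -1.5
m=50: L̂ = -5 + 0.6·50 = 25; e = 27.5 − 25 = 2.5
m=60: L̂ = -5 + 0.6·60 = 31; e = 30.5 − 31 = -0.5
m=70: L̂ = -5 + 0.6·70 = 37; e = 36.5 − 37 = -0.5
SSE = 0 + 2.25 + 6.25 + 0.25 + 0.25 = 9

SSE = 9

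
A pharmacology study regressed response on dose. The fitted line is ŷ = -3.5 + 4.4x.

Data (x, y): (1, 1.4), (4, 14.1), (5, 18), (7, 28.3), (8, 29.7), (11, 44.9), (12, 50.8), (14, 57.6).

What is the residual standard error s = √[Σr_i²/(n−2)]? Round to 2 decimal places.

s = 1.15

x=1: ŷ = -3.5 + 4.4·1 = 0.9; r = 1.4 − 0.9 = 0.5
x=4: ŷ = -3.5 + 4.4·4 = 14.1; r = 14.1 − 14.1 = 0
x=5: ŷ = -3.5 + 4.4·5 = 18.5; r = 18 − 18.5 = -0.5
x=7: ŷ = -3.5 + 4.4·7 = 27.3; r = 28.3 − 27.3 = 1
x=8: ŷ = -3.5 + 4.4·8 = 31.7; r = 29.7 − 31.7 = -2
x=11: ŷ = -3.5 + 4.4·11 = 44.9; r = 44.9 − 44.9 = 0
x=12: ŷ = -3.5 + 4.4·12 = 49.3; r = 50.8 − 49.3 = 1.5
x=14: ŷ = -3.5 + 4.4·14 = 58.1; r = 57.6 − 58.1 = -0.5
SSE = 0.25 + 0 + 0.25 + 1 + 4 + 0 + 2.25 + 0.25 = 8
s = √(8/6) = √1.33333 ≈ 1.15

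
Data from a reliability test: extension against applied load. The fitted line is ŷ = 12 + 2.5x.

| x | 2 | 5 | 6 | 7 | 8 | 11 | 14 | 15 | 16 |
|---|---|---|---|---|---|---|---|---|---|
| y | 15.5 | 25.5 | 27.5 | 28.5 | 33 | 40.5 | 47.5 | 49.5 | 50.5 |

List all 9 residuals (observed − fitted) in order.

x=2: ŷ = 12 + 2.5·2 = 17; r = 15.5 − 17 = -1.5
x=5: ŷ = 12 + 2.5·5 = 24.5; r = 25.5 − 24.5 = 1
x=6: ŷ = 12 + 2.5·6 = 27; r = 27.5 − 27 = 0.5
x=7: ŷ = 12 + 2.5·7 = 29.5; r = 28.5 − 29.5 = -1
x=8: ŷ = 12 + 2.5·8 = 32; r = 33 − 32 = 1
x=11: ŷ = 12 + 2.5·11 = 39.5; r = 40.5 − 39.5 = 1
x=14: ŷ = 12 + 2.5·14 = 47; r = 47.5 − 47 = 0.5
x=15: ŷ = 12 + 2.5·15 = 49.5; r = 49.5 − 49.5 = 0
x=16: ŷ = 12 + 2.5·16 = 52; r = 50.5 − 52 = -1.5

-1.5, 1, 0.5, -1, 1, 1, 0.5, 0, -1.5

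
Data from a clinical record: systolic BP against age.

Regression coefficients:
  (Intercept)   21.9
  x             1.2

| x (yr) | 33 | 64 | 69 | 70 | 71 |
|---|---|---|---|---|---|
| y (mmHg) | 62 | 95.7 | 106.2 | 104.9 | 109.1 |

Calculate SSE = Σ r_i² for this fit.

SSE = 16.5

x=33: ŷ = 21.9 + 1.2·33 = 61.5; r = 62 − 61.5 = 0.5
x=64: ŷ = 21.9 + 1.2·64 = 98.7; r = 95.7 − 98.7 = -3
x=69: ŷ = 21.9 + 1.2·69 = 104.7; r = 106.2 − 104.7 = 1.5
x=70: ŷ = 21.9 + 1.2·70 = 105.9; r = 104.9 − 105.9 = -1
x=71: ŷ = 21.9 + 1.2·71 = 107.1; r = 109.1 − 107.1 = 2
SSE = 0.25 + 9 + 2.25 + 1 + 4 = 16.5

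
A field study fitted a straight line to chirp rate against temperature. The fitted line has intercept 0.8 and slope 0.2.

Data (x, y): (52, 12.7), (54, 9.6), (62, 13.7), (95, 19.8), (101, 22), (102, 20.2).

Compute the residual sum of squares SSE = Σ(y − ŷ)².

SSE = 8.5

x=52: ŷ = 0.8 + 0.2·52 = 11.2; e = 12.7 − 11.2 = 1.5
x=54: ŷ = 0.8 + 0.2·54 = 11.6; e = 9.6 − 11.6 = -2
x=62: ŷ = 0.8 + 0.2·62 = 13.2; e = 13.7 − 13.2 = 0.5
x=95: ŷ = 0.8 + 0.2·95 = 19.8; e = 19.8 − 19.8 = 0
x=101: ŷ = 0.8 + 0.2·101 = 21; e = 22 − 21 = 1
x=102: ŷ = 0.8 + 0.2·102 = 21.2; e = 20.2 − 21.2 = -1
SSE = 2.25 + 4 + 0.25 + 0 + 1 + 1 = 8.5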